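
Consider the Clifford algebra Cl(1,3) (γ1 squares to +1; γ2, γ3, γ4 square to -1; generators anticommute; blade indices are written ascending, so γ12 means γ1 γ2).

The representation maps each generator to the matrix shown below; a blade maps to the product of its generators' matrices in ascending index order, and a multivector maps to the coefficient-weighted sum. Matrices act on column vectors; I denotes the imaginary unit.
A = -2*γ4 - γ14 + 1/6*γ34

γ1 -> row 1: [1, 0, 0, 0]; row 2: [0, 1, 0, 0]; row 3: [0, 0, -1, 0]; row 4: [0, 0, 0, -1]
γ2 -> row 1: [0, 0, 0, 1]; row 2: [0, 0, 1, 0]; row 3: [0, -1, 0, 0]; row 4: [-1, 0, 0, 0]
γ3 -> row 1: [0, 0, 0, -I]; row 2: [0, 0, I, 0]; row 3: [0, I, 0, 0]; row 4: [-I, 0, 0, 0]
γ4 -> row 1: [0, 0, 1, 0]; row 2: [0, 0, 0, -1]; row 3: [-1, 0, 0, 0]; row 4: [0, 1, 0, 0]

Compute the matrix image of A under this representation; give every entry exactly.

Bivector images (products of the table entries): rho(γ14) = rho(γ1)rho(γ4) = row 1: [0, 0, 1, 0]; row 2: [0, 0, 0, -1]; row 3: [1, 0, 0, 0]; row 4: [0, -1, 0, 0]; rho(γ34) = rho(γ3)rho(γ4) = row 1: [0, -I, 0, 0]; row 2: [-I, 0, 0, 0]; row 3: [0, 0, 0, -I]; row 4: [0, 0, -I, 0].
M = (-2)*rho(γ4) + (-1)*rho(γ14) + (1/6)*rho(γ34), summed entrywise:
Answer: row 1: [0, -I/6, -3, 0]; row 2: [-I/6, 0, 0, 3]; row 3: [1, 0, 0, -I/6]; row 4: [0, -1, -I/6, 0]


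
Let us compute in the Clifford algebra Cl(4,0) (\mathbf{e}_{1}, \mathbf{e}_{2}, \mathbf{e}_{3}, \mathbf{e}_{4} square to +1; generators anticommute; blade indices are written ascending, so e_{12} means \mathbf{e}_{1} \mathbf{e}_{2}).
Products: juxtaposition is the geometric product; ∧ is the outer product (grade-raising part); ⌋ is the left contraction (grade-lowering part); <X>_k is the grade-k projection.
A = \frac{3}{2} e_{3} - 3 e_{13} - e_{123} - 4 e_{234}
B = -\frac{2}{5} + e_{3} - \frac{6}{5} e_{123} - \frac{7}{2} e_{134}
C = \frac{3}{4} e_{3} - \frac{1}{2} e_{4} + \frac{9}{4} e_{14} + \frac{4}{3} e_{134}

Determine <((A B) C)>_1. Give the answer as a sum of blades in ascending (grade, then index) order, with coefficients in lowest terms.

step 1: \frac{3}{10} - 3 e_{1} + \frac{18}{5} e_{2} - \frac{3}{5} e_{3} - \frac{21}{2} e_{4} + \frac{56}{5} e_{12} + \frac{6}{5} e_{13} + \frac{201}{20} e_{14} + \frac{15}{2} e_{24} + \frac{2}{5} e_{123} + \frac{8}{5} e_{234}
step 2: -\frac{285}{16} + \frac{39}{2} e_{1} - \frac{15}{4} e_{2} + \frac{109}{8} e_{3} - \frac{17}{2} e_{4} + \frac{2317}{120} e_{12} - \frac{65}{4} e_{13} + \frac{119}{40} e_{14} + \frac{19}{10} e_{23} - \frac{83}{3} e_{24} + \frac{59}{40} e_{34} - \frac{26}{5} e_{123} - \frac{137}{10} e_{124} - \frac{511}{80} e_{134} - \frac{2359}{120} e_{234} - 5 e_{1234}
step 3: \frac{39}{2} e_{1} - \frac{15}{4} e_{2} + \frac{109}{8} e_{3} - \frac{17}{2} e_{4}
Answer: \frac{39}{2} e_{1} - \frac{15}{4} e_{2} + \frac{109}{8} e_{3} - \frac{17}{2} e_{4}


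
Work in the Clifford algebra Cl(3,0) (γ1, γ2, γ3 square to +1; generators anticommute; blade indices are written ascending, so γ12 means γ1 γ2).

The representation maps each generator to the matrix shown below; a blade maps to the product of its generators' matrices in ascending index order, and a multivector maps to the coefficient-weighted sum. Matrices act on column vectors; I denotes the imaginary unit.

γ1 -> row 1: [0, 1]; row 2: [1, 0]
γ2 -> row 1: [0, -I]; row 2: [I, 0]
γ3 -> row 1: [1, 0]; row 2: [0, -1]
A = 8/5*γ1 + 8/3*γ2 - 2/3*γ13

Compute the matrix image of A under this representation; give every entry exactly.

Bivector images (products of the table entries): rho(γ13) = rho(γ1)rho(γ3) = row 1: [0, -1]; row 2: [1, 0].
M = (8/5)*rho(γ1) + (8/3)*rho(γ2) + (-2/3)*rho(γ13), summed entrywise:
Answer: row 1: [0, 34/15 - 8*I/3]; row 2: [14/15 + 8*I/3, 0]


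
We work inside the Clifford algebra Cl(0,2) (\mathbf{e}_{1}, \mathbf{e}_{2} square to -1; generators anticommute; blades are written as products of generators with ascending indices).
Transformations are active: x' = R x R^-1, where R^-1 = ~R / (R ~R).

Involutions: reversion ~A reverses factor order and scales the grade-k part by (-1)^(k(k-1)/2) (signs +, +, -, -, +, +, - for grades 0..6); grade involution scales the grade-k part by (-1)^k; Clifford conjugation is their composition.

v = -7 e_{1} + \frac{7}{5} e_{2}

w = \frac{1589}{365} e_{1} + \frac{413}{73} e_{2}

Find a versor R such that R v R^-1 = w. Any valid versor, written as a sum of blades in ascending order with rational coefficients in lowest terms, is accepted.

Since q(v) = q(w) = -\frac{1274}{25}, the sum R = v + w = -\frac{966}{365} e_{1} + \frac{2576}{365} e_{2} does the job whenever invertible.
Answer: -\frac{966}{365} e_{1} + \frac{2576}{365} e_{2}


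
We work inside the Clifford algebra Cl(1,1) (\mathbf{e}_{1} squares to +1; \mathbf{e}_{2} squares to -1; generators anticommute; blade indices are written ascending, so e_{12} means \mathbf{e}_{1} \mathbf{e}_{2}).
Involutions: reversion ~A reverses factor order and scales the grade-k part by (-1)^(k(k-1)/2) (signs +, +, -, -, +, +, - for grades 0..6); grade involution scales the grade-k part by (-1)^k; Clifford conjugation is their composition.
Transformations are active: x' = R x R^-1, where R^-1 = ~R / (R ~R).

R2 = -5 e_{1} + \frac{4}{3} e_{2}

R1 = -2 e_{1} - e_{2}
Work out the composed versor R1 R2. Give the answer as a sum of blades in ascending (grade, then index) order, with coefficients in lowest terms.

Distribute over the terms of R1 (each basis-blade product reordered to ascending indices, repeated generators contracted through their squares):
(-2 e_{1}) R2 = 10 - \frac{8}{3} e_{12}
(-e_{2}) R2 = \frac{4}{3} - 5 e_{12}
Summing the partial products and collecting blades:
Answer: \frac{34}{3} - \frac{23}{3} e_{12}


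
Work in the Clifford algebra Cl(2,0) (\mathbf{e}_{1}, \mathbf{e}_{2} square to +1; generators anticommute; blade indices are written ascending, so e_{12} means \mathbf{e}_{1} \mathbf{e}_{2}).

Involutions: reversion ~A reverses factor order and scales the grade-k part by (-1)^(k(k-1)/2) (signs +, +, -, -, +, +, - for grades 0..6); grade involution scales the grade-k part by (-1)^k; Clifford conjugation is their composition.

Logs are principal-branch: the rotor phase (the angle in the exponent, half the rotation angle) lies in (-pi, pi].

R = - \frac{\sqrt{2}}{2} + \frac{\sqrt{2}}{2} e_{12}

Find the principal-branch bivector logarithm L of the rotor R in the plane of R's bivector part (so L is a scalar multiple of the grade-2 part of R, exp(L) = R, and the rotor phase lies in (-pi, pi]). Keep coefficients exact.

The scalar part of R is - \frac{\sqrt{2}}{2}, which fixes the principal-branch rotor phase; the unit plane is then the bivector part divided by the sine of that phase, and L is that plane scaled by the phase.
Concretely: cos(phase) = - \frac{\sqrt{2}}{2} gives phase = ±\frac{3 \pi}{4}, and since phase/sin(phase) is even the sign is immaterial: L = (phase/sin(phase)) * <R>_2 = (\frac{3 \sqrt{2} \pi}{4}) * <R>_2.
Answer: \frac{3 \pi}{4} e_{12}


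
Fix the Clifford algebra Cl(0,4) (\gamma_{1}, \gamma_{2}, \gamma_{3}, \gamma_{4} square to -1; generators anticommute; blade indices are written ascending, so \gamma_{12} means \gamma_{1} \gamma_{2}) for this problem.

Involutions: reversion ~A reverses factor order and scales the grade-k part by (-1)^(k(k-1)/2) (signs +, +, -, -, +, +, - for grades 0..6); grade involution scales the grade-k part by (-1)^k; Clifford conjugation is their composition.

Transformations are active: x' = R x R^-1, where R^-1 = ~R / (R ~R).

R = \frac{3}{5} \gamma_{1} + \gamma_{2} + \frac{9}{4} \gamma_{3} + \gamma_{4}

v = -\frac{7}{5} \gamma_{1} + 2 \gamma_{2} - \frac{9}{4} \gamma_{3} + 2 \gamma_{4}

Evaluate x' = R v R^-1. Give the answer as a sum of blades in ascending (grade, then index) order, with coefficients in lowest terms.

~R = \frac{3}{5} \gamma_{1} + \gamma_{2} + \frac{9}{4} \gamma_{3} + \gamma_{4}, and R ~R = -\frac{2969}{400}, so R^-1 = ~R / (-\frac{2969}{400}).
R v = \frac{761}{400} + \frac{13}{5} \gamma_{12} + \frac{9}{5} \gamma_{13} + \frac{13}{5} \gamma_{14} - \frac{27}{4} \gamma_{23} + \frac{27}{4} \gamma_{34}
Answer: \frac{16217}{14845} \gamma_{1} - \frac{7460}{2969} \gamma_{2} + \frac{13023}{11876} \gamma_{3} - \frac{7460}{2969} \gamma_{4}


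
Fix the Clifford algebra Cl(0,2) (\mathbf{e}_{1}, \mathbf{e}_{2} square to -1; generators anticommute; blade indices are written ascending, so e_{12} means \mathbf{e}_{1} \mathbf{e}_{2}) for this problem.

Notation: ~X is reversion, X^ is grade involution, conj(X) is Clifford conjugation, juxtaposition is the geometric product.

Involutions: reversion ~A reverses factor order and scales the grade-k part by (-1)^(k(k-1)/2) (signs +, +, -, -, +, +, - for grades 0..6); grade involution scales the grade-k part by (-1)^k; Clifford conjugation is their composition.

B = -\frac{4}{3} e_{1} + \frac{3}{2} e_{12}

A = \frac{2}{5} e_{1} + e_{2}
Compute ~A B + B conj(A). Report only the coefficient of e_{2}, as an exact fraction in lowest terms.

first term: \frac{8}{15} + \frac{3}{2} e_{1} - \frac{3}{5} e_{2} + \frac{4}{3} e_{12}
second term: -\frac{8}{15} + \frac{3}{2} e_{1} - \frac{3}{5} e_{2} + \frac{4}{3} e_{12}
Answer: -\frac{6}{5}


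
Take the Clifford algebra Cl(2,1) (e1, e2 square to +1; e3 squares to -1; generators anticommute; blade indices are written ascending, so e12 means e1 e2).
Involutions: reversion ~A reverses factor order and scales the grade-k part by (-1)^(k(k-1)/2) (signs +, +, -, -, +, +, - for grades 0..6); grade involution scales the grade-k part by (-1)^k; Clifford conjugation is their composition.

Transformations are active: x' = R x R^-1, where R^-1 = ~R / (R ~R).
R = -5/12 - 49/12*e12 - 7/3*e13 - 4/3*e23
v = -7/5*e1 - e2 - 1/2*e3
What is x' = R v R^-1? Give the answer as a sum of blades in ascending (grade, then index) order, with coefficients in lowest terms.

~R = -5/12 + 49/12*e12 + 7/3*e13 + 4/3*e23, and R ~R = 77/8, so R^-1 = ~R / (77/8).
R v = 7/2*e1 - 179/30*e2 - 527/120*e3 + 63/40*e123
Answer: 23/15*e1 + 2609/3465*e2 - 3161/6930*e3


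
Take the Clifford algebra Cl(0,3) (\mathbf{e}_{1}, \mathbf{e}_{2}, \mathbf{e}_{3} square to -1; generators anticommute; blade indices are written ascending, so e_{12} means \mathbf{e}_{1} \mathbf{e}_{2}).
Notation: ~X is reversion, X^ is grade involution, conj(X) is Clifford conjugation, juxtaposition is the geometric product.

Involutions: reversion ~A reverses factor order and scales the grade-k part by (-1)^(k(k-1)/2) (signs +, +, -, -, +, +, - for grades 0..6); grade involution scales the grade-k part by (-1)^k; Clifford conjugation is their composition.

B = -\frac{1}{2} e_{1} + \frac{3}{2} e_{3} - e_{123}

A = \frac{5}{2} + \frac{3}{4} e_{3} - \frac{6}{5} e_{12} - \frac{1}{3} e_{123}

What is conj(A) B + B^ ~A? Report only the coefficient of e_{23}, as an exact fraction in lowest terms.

first term: \frac{35}{24} - \frac{5}{4} e_{1} - \frac{3}{5} e_{2} + \frac{99}{20} e_{3} - \frac{1}{4} e_{12} - \frac{3}{8} e_{13} - \frac{1}{6} e_{23} - \frac{7}{10} e_{123}
second term: \frac{35}{24} + \frac{5}{4} e_{1} - \frac{3}{5} e_{2} - \frac{99}{20} e_{3} - \frac{1}{4} e_{12} + \frac{3}{8} e_{13} - \frac{1}{6} e_{23} + \frac{7}{10} e_{123}
Answer: -\frac{1}{3}


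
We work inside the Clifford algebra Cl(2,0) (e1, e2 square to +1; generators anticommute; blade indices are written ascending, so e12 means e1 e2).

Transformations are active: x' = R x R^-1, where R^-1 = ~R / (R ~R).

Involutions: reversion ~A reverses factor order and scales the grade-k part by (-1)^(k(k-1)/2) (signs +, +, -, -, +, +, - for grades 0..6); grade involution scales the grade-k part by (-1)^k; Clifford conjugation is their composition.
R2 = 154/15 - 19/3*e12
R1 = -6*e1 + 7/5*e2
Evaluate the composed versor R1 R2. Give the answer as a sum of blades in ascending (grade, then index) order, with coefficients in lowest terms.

Distribute over the terms of R1 (each basis-blade product reordered to ascending indices, repeated generators contracted through their squares):
(-6*e1) R2 = -308/5*e1 + 38*e2
(7/5*e2) R2 = 133/15*e1 + 1078/75*e2
Summing the partial products and collecting blades:
Answer: -791/15*e1 + 3928/75*e2


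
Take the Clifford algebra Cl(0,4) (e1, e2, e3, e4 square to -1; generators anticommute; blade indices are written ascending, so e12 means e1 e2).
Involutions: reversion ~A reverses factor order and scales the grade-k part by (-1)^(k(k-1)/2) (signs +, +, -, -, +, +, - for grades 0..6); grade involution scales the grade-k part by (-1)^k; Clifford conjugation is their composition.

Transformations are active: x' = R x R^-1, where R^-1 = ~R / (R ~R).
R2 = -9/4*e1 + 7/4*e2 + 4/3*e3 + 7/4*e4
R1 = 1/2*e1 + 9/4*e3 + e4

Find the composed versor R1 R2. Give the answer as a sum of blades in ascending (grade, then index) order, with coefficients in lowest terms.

Distribute over the terms of R1 (each basis-blade product reordered to ascending indices, repeated generators contracted through their squares):
(1/2*e1) R2 = 9/8 + 7/8*e12 + 2/3*e13 + 7/8*e14
(9/4*e3) R2 = -3 + 81/16*e13 - 63/16*e23 + 63/16*e34
(e4) R2 = -7/4 + 9/4*e14 - 7/4*e24 - 4/3*e34
Summing the partial products and collecting blades:
Answer: -29/8 + 7/8*e12 + 275/48*e13 + 25/8*e14 - 63/16*e23 - 7/4*e24 + 125/48*e34


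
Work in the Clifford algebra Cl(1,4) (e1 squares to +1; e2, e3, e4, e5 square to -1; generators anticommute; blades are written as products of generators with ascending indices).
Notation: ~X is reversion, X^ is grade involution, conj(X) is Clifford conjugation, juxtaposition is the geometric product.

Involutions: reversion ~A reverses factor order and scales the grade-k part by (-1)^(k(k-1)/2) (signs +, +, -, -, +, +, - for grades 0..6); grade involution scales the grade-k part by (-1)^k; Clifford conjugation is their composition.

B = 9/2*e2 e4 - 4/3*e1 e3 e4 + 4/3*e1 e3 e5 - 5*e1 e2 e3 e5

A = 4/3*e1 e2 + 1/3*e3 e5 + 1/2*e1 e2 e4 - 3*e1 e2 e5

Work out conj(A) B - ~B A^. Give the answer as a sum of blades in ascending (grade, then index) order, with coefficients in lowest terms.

first term: -65/36*e1 + 15*e3 - 5/3*e1 e2 + 6*e1 e4 - 14/3*e2 e3 + 20/3*e3 e5 + 235/18*e1 e4 e5 - 16/9*e2 e3 e4 + 16/9*e2 e3 e5 + 5/2*e3 e4 e5 + 29/6*e2 e3 e4 e5
second term: -65/36*e1 + 15*e3 + 5/3*e1 e2 - 6*e1 e4 + 14/3*e2 e3 - 20/3*e3 e5 - 235/18*e1 e4 e5 + 16/9*e2 e3 e4 - 16/9*e2 e3 e5 - 5/2*e3 e4 e5 + 29/6*e2 e3 e4 e5
Answer: -10/3*e1 e2 + 12*e1 e4 - 28/3*e2 e3 + 40/3*e3 e5 + 235/9*e1 e4 e5 - 32/9*e2 e3 e4 + 32/9*e2 e3 e5 + 5*e3 e4 e5


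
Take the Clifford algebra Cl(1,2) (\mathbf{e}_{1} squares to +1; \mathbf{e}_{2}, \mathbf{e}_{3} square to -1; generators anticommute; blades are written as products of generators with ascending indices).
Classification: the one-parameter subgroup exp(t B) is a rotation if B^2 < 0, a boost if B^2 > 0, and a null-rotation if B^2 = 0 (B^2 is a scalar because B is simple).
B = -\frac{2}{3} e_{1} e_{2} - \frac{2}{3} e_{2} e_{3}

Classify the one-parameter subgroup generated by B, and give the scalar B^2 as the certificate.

B^2 term by term: the squares give (-\frac{2}{3})^2*(e_{1} e_{2})^2 + (-\frac{2}{3})^2*(e_{2} e_{3})^2 = \frac{4}{9}*(+1) + \frac{4}{9}*(-1) = 0 (each basis 2-blade squares to minus the product of its generators' squares); cross terms between blades sharing an index anticommute and cancel. So B^2 = 0.
Answer: null-rotation, certificate B^2 = 0. Certificate logic: 0 is a conjugation-invariant scalar, so its sign fixes rotation versus boost versus null-rotation outright.


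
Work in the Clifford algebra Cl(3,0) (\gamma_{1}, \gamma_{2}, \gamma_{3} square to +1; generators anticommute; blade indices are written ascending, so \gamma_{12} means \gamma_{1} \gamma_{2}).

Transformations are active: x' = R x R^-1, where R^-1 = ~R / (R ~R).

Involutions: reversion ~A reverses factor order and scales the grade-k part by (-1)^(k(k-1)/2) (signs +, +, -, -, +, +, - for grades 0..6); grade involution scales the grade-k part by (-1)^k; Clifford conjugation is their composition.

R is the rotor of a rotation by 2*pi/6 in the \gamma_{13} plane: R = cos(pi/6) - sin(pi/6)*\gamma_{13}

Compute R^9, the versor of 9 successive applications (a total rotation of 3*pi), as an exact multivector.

Because a rotor carries half the rotation angle, composing 9 copies of this \gamma_{13}-plane rotor multiplies the phase: 9*(pi/6) = \frac{3 \pi}{2}, hence R^9 = cos(\frac{3 \pi}{2}) - sin(\frac{3 \pi}{2})*\gamma_{13}.
cos(\frac{3 \pi}{2}) = 0 and sin(\frac{3 \pi}{2}) = -1, so R^9 = \gamma_{13}. The net rotation is 1*pi (after discarding 1 full turn, each of which contributes a factor -1 to the rotor); the rotor keeps the half-angle phase exactly.
Answer: \gamma_{13}


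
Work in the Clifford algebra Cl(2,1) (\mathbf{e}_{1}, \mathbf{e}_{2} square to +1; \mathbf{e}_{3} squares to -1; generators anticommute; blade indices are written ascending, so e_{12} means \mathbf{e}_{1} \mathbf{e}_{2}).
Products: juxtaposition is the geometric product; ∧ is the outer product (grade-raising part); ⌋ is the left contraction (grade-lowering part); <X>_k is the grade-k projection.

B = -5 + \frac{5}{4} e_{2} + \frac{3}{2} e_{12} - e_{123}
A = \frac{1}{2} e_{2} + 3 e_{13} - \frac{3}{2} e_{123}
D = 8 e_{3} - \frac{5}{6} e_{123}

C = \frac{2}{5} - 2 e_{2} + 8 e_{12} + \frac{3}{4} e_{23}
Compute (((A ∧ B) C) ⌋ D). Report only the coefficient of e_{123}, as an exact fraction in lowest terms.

step 1: -\frac{5}{2} e_{2} - 15 e_{13} + \frac{15}{4} e_{123}
step 2: 5 + \frac{365}{16} e_{1} - e_{2} - \frac{255}{8} e_{3} - \frac{45}{4} e_{12} + \frac{3}{2} e_{13} - 120 e_{23} - \frac{57}{2} e_{123}
step 3: \frac{1115}{4} + 100 e_{1} + \frac{5}{4} e_{2} + \frac{245}{8} e_{3} - \frac{425}{16} e_{12} - \frac{5}{6} e_{13} - \frac{1825}{96} e_{23} - \frac{25}{6} e_{123}
Answer: -\frac{25}{6}


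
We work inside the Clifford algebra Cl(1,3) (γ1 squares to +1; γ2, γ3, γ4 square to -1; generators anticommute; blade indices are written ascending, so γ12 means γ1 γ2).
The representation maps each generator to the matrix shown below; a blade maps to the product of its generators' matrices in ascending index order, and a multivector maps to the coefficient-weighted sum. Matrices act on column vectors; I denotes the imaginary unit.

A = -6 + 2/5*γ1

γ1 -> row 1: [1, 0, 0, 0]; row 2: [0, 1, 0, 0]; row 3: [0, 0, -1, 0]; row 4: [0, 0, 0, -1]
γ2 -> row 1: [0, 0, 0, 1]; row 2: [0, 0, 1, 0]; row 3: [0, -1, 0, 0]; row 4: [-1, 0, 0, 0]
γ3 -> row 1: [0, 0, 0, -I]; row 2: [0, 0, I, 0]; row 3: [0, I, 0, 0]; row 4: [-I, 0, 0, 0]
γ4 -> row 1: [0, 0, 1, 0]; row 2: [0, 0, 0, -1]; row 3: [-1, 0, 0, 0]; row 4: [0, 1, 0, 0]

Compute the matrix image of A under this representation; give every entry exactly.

M = (-6)*1 + (2/5)*rho(γ1), summed entrywise (1 is the identity matrix):
Answer: row 1: [-28/5, 0, 0, 0]; row 2: [0, -28/5, 0, 0]; row 3: [0, 0, -32/5, 0]; row 4: [0, 0, 0, -32/5]


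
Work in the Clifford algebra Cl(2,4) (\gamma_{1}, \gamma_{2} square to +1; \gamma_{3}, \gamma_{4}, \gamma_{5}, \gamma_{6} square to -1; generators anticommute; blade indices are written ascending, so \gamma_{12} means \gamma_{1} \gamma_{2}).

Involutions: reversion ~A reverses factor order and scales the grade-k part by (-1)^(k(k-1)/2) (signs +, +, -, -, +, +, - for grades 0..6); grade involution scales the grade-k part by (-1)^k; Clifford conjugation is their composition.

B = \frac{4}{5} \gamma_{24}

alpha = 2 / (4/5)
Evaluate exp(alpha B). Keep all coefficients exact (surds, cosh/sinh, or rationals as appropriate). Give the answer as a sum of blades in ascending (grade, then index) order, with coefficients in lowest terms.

B^2 = (\frac{4}{5})^2*(\gamma_{24})^2 = \frac{16}{25}*(+1) = \frac{16}{25} (a basis 2-blade squares to minus the product of its generators' squares).
B^2 = \frac{16}{25} — the series telescopes hyperbolically here: l = \frac{4}{5}, alpha*l = 2, so exp(alpha B) = cosh(2) + (sinh(2)/(\frac{4}{5}))*B = \cosh{\left(2 \right)} + (\frac{5 \sinh{\left(2 \right)}}{4})*B.
Answer: \cosh{\left(2 \right)} + \sinh{\left(2 \right)} \gamma_{24}


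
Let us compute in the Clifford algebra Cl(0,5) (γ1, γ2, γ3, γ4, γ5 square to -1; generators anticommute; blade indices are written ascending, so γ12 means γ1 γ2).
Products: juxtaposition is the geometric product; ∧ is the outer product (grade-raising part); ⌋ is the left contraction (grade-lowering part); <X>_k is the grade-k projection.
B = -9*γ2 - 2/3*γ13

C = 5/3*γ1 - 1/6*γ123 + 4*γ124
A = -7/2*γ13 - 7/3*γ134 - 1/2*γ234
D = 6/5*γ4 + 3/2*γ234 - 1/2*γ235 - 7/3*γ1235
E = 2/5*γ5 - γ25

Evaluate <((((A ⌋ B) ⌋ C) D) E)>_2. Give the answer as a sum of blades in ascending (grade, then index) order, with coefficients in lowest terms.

step 1: -7/3
step 2: -35/9*γ1 + 7/18*γ123 - 28/3*γ124
step 3: -49/54*γ5 + 56/5*γ12 - 14*γ13 - 21/4*γ14 + 7/36*γ15 - 245/27*γ235 + 196/9*γ345 - 161/30*γ1234 + 35/18*γ1235 - 14/3*γ1345
step 4: 49/135 - 7/90*γ1 + 49/54*γ2 + 245/27*γ3 - 7/36*γ12 - 35/18*γ13 + 56/5*γ15 + 98/27*γ23 - 392/45*γ34 - 7/9*γ123 + 112/25*γ125 + 28/15*γ134 - 28/5*γ135 - 21/10*γ145 - 196/9*γ234 + 14/3*γ1234 - 14*γ1235 - 21/4*γ1245 - 161/30*γ1345 - 161/75*γ12345
step 5: -7/36*γ12 - 35/18*γ13 + 56/5*γ15 + 98/27*γ23 - 392/45*γ34
Answer: -7/36*γ12 - 35/18*γ13 + 56/5*γ15 + 98/27*γ23 - 392/45*γ34


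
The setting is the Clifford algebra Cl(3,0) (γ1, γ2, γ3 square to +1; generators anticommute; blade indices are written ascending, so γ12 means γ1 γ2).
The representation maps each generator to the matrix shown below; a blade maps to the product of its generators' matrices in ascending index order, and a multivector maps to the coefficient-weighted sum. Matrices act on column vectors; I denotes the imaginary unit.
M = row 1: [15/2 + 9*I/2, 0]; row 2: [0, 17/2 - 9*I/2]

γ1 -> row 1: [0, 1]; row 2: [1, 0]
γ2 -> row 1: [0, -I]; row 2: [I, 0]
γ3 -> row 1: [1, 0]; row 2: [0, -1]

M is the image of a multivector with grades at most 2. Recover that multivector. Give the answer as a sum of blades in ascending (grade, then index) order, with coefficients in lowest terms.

Method: 1, rho(γ1), rho(γ2), rho(γ3) form a trace-orthogonal basis of the 2x2 complex matrices (tr(X Y) = 2 if X = Y, else 0), so M = m0*1 + m1*rho(γ1) + m2*rho(γ2) + m3*rho(γ3) with m0 = tr(M)/2 = 8, m1 = tr(M rho(γ1))/2 = 0, m2 = tr(M rho(γ2))/2 = 0, m3 = tr(M rho(γ3))/2 = -1/2 + 9*I/2.
Multiplying table entries, the bivector images are rho(γ12) = I*rho(γ3), rho(γ13) = -I*rho(γ2), rho(γ23) = I*rho(γ1); with real blade coefficients the real parts of m0..m3 are the coefficients of 1, γ1, γ2, γ3 and the imaginary parts give the bivectors (γ23: Im m1, γ13: -Im m2, γ12: Im m3).
Answer: 8 - 1/2*γ3 + 9/2*γ12


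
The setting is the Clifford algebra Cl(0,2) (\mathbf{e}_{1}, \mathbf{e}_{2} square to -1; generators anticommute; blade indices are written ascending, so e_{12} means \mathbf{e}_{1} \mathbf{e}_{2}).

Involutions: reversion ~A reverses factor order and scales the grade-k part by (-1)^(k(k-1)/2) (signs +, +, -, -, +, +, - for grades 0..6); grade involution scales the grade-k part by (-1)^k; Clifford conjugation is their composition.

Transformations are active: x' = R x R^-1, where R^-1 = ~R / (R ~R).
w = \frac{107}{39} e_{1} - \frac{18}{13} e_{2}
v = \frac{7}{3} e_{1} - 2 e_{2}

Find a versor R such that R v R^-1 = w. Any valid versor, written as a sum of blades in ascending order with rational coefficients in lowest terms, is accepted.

Here q(v) = q(w) = -\frac{85}{9}; the classical choice R = v + w = \frac{66}{13} e_{1} - \frac{44}{13} e_{2} then realises v -> w under the sandwich.
Answer: \frac{66}{13} e_{1} - \frac{44}{13} e_{2}


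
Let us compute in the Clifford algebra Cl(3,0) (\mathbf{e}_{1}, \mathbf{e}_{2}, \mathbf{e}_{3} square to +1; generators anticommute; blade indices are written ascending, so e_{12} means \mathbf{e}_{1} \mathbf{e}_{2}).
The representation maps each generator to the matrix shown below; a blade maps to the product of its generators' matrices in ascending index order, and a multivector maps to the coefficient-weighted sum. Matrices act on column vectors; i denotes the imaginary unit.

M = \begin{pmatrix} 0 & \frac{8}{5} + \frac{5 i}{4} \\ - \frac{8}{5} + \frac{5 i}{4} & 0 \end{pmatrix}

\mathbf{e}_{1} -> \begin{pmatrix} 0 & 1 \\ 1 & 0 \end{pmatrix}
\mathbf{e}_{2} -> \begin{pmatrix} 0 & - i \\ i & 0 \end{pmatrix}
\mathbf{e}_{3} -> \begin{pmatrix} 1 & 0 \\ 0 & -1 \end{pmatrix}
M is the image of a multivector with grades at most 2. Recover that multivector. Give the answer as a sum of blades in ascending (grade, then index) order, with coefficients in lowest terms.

Method: 1, rho(e_{1}), rho(e_{2}), rho(e_{3}) form a trace-orthogonal basis of the 2x2 complex matrices (tr(X Y) = 2 if X = Y, else 0), so M = m0*1 + m1*rho(e_{1}) + m2*rho(e_{2}) + m3*rho(e_{3}) with m0 = tr(M)/2 = 0, m1 = tr(M rho(e_{1}))/2 = \frac{5 i}{4}, m2 = tr(M rho(e_{2}))/2 = \frac{8 i}{5}, m3 = tr(M rho(e_{3}))/2 = 0.
Multiplying table entries, the bivector images are rho(e_{12}) = i*rho(e_{3}), rho(e_{13}) = -i*rho(e_{2}), rho(e_{23}) = i*rho(e_{1}); with real blade coefficients the real parts of m0..m3 are the coefficients of 1, e_{1}, e_{2}, e_{3} and the imaginary parts give the bivectors (e_{23}: Im m1, e_{13}: -Im m2, e_{12}: Im m3).
Answer: -\frac{8}{5} e_{13} + \frac{5}{4} e_{23}


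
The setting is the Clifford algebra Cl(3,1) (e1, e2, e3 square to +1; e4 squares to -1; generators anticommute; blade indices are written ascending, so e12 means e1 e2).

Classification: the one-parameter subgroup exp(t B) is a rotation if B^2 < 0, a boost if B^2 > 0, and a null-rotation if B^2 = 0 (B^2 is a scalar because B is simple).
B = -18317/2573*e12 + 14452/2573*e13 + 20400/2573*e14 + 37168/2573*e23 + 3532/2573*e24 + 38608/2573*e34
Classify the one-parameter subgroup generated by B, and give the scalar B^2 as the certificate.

B^2 term by term: the squares give (-18317/2573)^2*(e12)^2 + (14452/2573)^2*(e13)^2 + (20400/2573)^2*(e14)^2 + (37168/2573)^2*(e23)^2 + (3532/2573)^2*(e24)^2 + (38608/2573)^2*(e34)^2 = 335512489/6620329*(-1) + 208860304/6620329*(-1) + 416160000/6620329*(+1) + 1381460224/6620329*(-1) + 12475024/6620329*(+1) + 1490577664/6620329*(+1) = -1 (each basis 2-blade squares to minus the product of its generators' squares); cross terms between blades sharing an index anticommute and cancel; the commuting (index-disjoint) pairs give grade-4 terms 2*c*c'*(blade product), which cancel blade by blade — e1234: -1414365472/6620329 - 102088928/6620329 + 1516454400/6620329 = 0 — confirming B is simple. So B^2 = -1.
Answer: rotation, certificate B^2 = -1. Because -1 is invariant under every versor sandwich, the classification follows from its sign alone.


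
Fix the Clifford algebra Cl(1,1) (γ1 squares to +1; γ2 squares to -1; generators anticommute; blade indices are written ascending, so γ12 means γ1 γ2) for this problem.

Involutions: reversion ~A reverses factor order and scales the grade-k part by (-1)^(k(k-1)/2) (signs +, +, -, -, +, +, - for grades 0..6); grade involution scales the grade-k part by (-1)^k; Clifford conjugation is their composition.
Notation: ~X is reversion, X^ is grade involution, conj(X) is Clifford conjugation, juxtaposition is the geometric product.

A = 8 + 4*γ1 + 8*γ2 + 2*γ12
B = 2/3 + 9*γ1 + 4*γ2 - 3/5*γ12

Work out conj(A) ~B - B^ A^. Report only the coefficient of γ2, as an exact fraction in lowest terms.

first term: 2/15 + 1088/15*γ1 + 634/15*γ2 + 892/15*γ12
second term: 122/15 - 1312/15*γ1 - 866/15*γ2 + 788/15*γ12
Answer: 100


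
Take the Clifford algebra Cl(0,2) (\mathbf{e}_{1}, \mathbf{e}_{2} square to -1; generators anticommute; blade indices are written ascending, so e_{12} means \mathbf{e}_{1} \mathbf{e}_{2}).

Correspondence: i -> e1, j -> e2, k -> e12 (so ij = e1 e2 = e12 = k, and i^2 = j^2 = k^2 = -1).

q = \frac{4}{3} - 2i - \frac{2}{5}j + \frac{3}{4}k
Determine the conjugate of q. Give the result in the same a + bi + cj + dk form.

In blades: q = \frac{4}{3} - 2 e_{1} - \frac{2}{5} e_{2} + \frac{3}{4} e_{12}.
Conjugation here is Clifford conjugation: the scalar is fixed and the grade-1 and grade-2 blades all flip sign, giving \frac{4}{3} + 2 e_{1} + \frac{2}{5} e_{2} - \frac{3}{4} e_{12}; translating back:
Answer: \frac{4}{3} + 2i + \frac{2}{5}j - \frac{3}{4}k


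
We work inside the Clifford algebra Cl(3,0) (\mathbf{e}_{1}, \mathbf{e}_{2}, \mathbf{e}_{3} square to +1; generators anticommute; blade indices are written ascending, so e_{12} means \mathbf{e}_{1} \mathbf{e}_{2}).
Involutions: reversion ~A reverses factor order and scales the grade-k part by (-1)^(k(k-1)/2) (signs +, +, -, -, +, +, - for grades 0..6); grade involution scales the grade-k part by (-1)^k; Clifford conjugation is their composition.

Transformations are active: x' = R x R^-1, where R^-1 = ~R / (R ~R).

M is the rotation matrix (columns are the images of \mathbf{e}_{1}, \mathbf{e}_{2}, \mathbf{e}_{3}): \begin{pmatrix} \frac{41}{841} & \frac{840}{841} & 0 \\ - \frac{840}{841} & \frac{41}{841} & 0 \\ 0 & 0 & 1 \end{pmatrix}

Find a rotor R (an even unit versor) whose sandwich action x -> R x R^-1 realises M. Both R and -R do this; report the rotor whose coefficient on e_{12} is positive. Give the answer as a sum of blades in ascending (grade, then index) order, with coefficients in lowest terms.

Method: write R = a + b12*e_{12} + b13*e_{13} + b23*e_{23} with a^2 + b12^2 + b13^2 + b23^2 = 1 (so R^-1 = ~R). Expanding the columns R e_j ~R gives tr M = 4a^2 - 1 and, from the antisymmetric part, M21 - M12 = -4a*b12, M13 - M31 = 4a*b13, M32 - M23 = -4a*b23.
Here tr M = \frac{923}{841}, so a^2 = (1 + tr M)/4 = \frac{441}{841} and a = ±\frac{21}{29}. Taking a = \frac{21}{29}: M21 - M12 = -\frac{1680}{841}, M13 - M31 = 0, M32 - M23 = 0, giving b12 = \frac{20}{29}, b13 = 0, b23 = 0, i.e. R = \frac{21}{29} + \frac{20}{29} e_{12}.
Its e_{12} coefficient is already positive.
Answer: \frac{21}{29} + \frac{20}{29} e_{12}. Sheet selection: the two-to-one cover makes ±R indistinguishable at the matrix level (trace \frac{923}{841}), so uniqueness comes from the required sign on e_{12}.


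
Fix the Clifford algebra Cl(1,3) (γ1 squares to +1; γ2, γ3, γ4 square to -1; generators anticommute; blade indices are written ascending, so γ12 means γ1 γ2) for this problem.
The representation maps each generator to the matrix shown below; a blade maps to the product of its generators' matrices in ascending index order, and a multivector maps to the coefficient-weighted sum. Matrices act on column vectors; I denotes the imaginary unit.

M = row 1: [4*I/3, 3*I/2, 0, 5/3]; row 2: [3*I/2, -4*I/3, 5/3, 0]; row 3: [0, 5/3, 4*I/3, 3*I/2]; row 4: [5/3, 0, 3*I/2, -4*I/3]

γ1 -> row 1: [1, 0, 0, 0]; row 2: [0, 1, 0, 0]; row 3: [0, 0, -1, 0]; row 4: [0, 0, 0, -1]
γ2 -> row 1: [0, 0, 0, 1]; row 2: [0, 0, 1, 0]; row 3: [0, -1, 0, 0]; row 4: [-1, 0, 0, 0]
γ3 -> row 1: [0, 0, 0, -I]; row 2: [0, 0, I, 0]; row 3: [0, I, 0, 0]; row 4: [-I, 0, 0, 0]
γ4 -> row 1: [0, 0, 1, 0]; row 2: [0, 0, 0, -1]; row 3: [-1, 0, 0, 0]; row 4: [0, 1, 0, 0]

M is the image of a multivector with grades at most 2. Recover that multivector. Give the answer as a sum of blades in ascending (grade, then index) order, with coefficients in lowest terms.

Method: the blade images are trace-orthogonal — tr(rho(e_A) rho(e_B)^-1) = 4 if A = B and 0 otherwise — and rho(e_A)^-1 = (e_A)^2 * rho(e_A) with (e_A)^2 = +1 or -1, so the coefficient of e_A in the preimage is (e_A)^2 * tr(M rho(e_A))/4.
Nonzero projections over blades of grade <= 2: γ12: (γ12)^2 = +1, tr(M rho(γ12)) = 20/3, coefficient 5/3; γ23: (γ23)^2 = -1, tr(M rho(γ23)) = 16/3, coefficient -4/3; γ34: (γ34)^2 = -1, tr(M rho(γ34)) = 6, coefficient -3/2. Every other blade of grade <= 2 projects to 0.
Answer: 5/3*γ12 - 4/3*γ23 - 3/2*γ34


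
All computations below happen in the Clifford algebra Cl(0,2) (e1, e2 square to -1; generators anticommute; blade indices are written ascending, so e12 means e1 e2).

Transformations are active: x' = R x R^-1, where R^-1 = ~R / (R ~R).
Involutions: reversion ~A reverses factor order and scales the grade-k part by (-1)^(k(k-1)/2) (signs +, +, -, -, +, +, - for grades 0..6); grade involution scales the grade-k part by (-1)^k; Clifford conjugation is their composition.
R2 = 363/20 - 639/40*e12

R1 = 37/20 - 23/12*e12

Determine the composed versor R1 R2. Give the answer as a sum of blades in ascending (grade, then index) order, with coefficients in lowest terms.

Distribute over the terms of R1 (each basis-blade product reordered to ascending indices, repeated generators contracted through their squares):
(37/20) R2 = 13431/400 - 23643/800*e12
(-23/12*e12) R2 = -4899/160 - 2783/80*e12
Summing the partial products and collecting blades:
Answer: 2367/800 - 51473/800*e12


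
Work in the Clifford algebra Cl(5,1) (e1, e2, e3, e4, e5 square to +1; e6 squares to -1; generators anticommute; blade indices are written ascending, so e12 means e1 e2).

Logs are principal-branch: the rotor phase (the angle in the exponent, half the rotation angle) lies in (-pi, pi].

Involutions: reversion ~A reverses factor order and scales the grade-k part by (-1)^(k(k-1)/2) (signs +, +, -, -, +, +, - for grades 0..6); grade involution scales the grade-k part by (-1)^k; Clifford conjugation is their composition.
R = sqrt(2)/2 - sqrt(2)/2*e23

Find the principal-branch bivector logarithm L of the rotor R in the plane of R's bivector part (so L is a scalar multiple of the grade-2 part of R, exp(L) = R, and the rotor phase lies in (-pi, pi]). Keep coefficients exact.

The scalar part of R is sqrt(2)/2, so the principal-branch rotor phase is pinned; divide the bivector part by its sine to get the unit plane — L is the phase times that plane.
Concretely: cos(phase) = sqrt(2)/2 gives phase = ±pi/4, and since phase/sin(phase) is even the sign is immaterial: L = (phase/sin(phase)) * <R>_2 = (sqrt(2)*pi/4) * <R>_2.
Answer: -pi/4*e23


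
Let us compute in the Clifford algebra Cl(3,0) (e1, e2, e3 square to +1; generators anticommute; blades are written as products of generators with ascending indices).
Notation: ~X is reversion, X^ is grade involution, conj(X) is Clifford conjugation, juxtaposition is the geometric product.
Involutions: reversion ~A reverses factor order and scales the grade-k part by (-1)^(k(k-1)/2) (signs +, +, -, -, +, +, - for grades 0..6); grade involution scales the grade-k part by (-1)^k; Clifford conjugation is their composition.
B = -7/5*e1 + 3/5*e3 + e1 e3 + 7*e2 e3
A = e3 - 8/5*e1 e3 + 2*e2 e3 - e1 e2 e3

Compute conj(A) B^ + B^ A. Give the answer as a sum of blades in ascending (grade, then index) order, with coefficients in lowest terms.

first term: 13 + 176/25*e1 + 36/5*e2 - 56/25*e3 - 63/5*e1 e2 + 7/5*e1 e3 - 7/5*e2 e3 - 14/5*e1 e2 e3
second term: -13 + 176/25*e1 + 36/5*e2 - 56/25*e3 - 63/5*e1 e2 + 7/5*e1 e3 - 7/5*e2 e3 + 14/5*e1 e2 e3
Answer: 352/25*e1 + 72/5*e2 - 112/25*e3 - 126/5*e1 e2 + 14/5*e1 e3 - 14/5*e2 e3


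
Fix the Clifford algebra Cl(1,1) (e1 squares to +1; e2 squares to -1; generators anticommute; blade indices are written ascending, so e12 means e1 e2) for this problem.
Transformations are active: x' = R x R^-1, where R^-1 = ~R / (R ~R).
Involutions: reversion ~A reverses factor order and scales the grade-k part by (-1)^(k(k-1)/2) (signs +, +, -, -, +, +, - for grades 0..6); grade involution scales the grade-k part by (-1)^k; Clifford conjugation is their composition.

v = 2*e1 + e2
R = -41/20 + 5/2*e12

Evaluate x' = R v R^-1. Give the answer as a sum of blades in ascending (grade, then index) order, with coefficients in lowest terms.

~R = -41/20 - 5/2*e12, and R ~R = -819/400, so R^-1 = ~R / (-819/400).
R v = -33/5*e1 - 141/20*e2
Answer: -4154/273*e1 - 4127/273*e2


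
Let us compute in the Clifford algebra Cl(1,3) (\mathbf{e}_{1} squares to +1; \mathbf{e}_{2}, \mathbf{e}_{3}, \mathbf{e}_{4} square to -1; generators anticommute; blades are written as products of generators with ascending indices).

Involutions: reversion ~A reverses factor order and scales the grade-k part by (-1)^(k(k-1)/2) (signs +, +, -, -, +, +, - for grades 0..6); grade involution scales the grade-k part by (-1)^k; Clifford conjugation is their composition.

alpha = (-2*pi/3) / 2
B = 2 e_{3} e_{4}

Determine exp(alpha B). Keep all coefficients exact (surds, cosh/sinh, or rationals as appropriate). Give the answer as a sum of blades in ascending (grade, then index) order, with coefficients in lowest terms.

B^2 = (2)^2*(e_{3} e_{4})^2 = 4*(-1) = -4 (a basis 2-blade squares to minus the product of its generators' squares).
B^2 = -4 — circular case — the even/odd split gives cos and sin: l = 2, alpha*l = - \frac{2 \pi}{3}, so exp(alpha B) = cos(- \frac{2 \pi}{3}) + (sin(- \frac{2 \pi}{3})/2)*B = - \frac{1}{2} + (- \frac{\sqrt{3}}{4})*B.
Answer: - \frac{1}{2} - \frac{\sqrt{3}}{2} e_{3} e_{4}


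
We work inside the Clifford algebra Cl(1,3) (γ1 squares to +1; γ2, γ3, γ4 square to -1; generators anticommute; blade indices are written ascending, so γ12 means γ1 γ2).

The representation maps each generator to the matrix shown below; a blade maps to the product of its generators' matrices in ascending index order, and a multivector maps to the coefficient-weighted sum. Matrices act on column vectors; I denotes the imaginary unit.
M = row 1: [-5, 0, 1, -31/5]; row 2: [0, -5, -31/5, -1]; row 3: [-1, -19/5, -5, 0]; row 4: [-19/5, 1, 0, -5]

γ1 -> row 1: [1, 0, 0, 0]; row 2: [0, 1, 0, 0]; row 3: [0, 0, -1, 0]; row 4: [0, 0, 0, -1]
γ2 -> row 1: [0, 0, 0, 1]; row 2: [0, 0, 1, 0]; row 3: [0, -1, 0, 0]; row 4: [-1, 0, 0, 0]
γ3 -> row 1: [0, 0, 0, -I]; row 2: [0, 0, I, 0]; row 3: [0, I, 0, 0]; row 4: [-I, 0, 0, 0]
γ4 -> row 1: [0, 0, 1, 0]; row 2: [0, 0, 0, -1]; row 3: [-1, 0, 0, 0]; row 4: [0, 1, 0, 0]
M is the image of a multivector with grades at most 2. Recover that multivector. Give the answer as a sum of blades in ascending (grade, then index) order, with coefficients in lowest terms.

Method: the blade images are trace-orthogonal — tr(rho(e_A) rho(e_B)^-1) = 4 if A = B and 0 otherwise — and rho(e_A)^-1 = (e_A)^2 * rho(e_A) with (e_A)^2 = +1 or -1, so the coefficient of e_A in the preimage is (e_A)^2 * tr(M rho(e_A))/4.
Nonzero projections over blades of grade <= 2: 1: (1)^2 = +1, tr(M 1) = -20, coefficient -5; γ2: (γ2)^2 = -1, tr(M rho(γ2)) = 24/5, coefficient -6/5; γ4: (γ4)^2 = -1, tr(M rho(γ4)) = -4, coefficient 1; γ12: (γ12)^2 = +1, tr(M rho(γ12)) = -20, coefficient -5. Every other blade of grade <= 2 projects to 0.
Answer: -5 - 6/5*γ2 + γ4 - 5*γ12


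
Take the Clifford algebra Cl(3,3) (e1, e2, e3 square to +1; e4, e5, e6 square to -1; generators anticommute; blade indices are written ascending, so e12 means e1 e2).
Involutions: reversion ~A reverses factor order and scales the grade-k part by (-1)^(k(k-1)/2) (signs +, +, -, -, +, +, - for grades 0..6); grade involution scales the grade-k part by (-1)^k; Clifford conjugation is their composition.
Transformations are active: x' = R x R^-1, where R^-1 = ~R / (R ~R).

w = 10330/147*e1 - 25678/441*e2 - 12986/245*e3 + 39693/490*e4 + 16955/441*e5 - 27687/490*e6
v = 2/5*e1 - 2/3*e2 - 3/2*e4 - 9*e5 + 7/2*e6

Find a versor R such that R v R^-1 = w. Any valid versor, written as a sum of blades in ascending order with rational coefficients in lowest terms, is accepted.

Why this works: both vectors square to -42703/450, so q(v) = q(w) and R = v + w = 51944/735*e1 - 25972/441*e2 - 12986/245*e3 + 19479/245*e4 + 12986/441*e5 - 12986/245*e6 carries v to w — its own direction survives, the complement (v - w)/2 flips.
Answer: 51944/735*e1 - 25972/441*e2 - 12986/245*e3 + 19479/245*e4 + 12986/441*e5 - 12986/245*e6


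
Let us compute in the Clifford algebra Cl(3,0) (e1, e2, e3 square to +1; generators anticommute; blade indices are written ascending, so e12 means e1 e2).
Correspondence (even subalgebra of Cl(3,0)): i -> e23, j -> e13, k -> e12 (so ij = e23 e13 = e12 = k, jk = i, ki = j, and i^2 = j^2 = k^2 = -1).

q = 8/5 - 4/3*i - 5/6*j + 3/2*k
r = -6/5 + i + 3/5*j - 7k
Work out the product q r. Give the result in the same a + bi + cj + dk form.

In blades: q = 8/5 + 3/2*e12 - 5/6*e13 - 4/3*e23, r = -6/5 - 7*e12 + 3/5*e13 + e23.
Distribute q over r term by term (generator squares from the signature, products reordered to ascending indices): (8/5)*r = -48/25 - 56/5*e12 + 24/25*e13 + 8/5*e23; (3/2*e12)*r = 21/2 - 9/5*e12 + 3/2*e13 - 9/10*e23; (-5/6*e13)*r = 1/2 + 5/6*e12 + e13 + 35/6*e23; (-4/3*e23)*r = 4/3 - 4/5*e12 - 28/3*e13 + 8/5*e23.
Sum: 781/75 - 389/30*e12 - 881/150*e13 + 122/15*e23; translating back through the correspondence:
Answer: 781/75 + 122/15*i - 881/150*j - 389/30*k
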